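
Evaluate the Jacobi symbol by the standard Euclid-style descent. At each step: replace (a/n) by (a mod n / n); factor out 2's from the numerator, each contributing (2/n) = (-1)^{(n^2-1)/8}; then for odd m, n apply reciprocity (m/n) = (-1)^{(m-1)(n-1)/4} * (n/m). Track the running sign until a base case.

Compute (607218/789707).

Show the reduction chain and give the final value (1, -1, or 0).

factor out 2^1: 607218 = 2^1·303609; with 789707 mod 8 = 3, (2/789707) = -1; sign now -1; continue with (303609/789707)
flip (303609/789707) -> (789707/303609): both odd, 303609 mod 4 = 1, 789707 mod 4 = 3, so the flip contributes +1; sign now -1
(789707/303609): 789707 mod 303609 = 182489, so (789707/303609) = (182489/303609)
flip (182489/303609) -> (303609/182489): both odd, 182489 mod 4 = 1, 303609 mod 4 = 1, so the flip contributes +1; sign now -1
(303609/182489): 303609 mod 182489 = 121120, so (303609/182489) = (121120/182489)
factor out 2^5: 121120 = 2^5·3785; with 182489 mod 8 = 1, (2/182489) = +1; sign now -1; continue with (3785/182489)
flip (3785/182489) -> (182489/3785): both odd, 3785 mod 4 = 1, 182489 mod 4 = 1, so the flip contributes +1; sign now -1
(182489/3785): 182489 mod 3785 = 809, so (182489/3785) = (809/3785)
flip (809/3785) -> (3785/809): both odd, 809 mod 4 = 1, 3785 mod 4 = 1, so the flip contributes +1; sign now -1
(3785/809): 3785 mod 809 = 549, so (3785/809) = (549/809)
flip (549/809) -> (809/549): both odd, 549 mod 4 = 1, 809 mod 4 = 1, so the flip contributes +1; sign now -1
(809/549): 809 mod 549 = 260, so (809/549) = (260/549)
factor out 2^2: 260 = 2^2·65; with 549 mod 8 = 5, (2/549) = -1; sign now -1; continue with (65/549)
flip (65/549) -> (549/65): both odd, 65 mod 4 = 1, 549 mod 4 = 1, so the flip contributes +1; sign now -1
(549/65): 549 mod 65 = 29, so (549/65) = (29/65)
flip (29/65) -> (65/29): both odd, 29 mod 4 = 1, 65 mod 4 = 1, so the flip contributes +1; sign now -1
(65/29): 65 mod 29 = 7, so (65/29) = (7/29)
flip (7/29) -> (29/7): both odd, 7 mod 4 = 3, 29 mod 4 = 1, so the flip contributes +1; sign now -1
(29/7): 29 mod 7 = 1, so (29/7) = (1/7)
reached (1/7) = 1, so the symbol is -1

-1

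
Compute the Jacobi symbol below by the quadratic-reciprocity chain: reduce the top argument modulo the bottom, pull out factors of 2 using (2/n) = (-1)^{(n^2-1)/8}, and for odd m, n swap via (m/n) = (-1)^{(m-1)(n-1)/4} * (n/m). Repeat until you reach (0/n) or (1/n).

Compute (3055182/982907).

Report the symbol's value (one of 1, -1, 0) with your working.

(3055182/982907) = (106461/982907)   [reduce mod 982907]
reciprocity: (106461/982907) = +1·(982907/106461) since 106461 mod 4 = 1, 982907 mod 4 = 3; sign now +1
(982907/106461) = (24758/106461)   [reduce mod 106461]
24758 = 2^1·12379; (2/106461) = -1 since 106461 mod 8 = 5, so (24758/106461) = (-1)^1·(12379/106461); sign now -1
reciprocity: (12379/106461) = +1·(106461/12379) since 12379 mod 4 = 3, 106461 mod 4 = 1; sign now -1
(106461/12379) = (7429/12379)   [reduce mod 12379]
reciprocity: (7429/12379) = +1·(12379/7429) since 7429 mod 4 = 1, 12379 mod 4 = 3; sign now -1
(12379/7429) = (4950/7429)   [reduce mod 7429]
4950 = 2^1·2475; (2/7429) = -1 since 7429 mod 8 = 5, so (4950/7429) = (-1)^1·(2475/7429); sign now +1
reciprocity: (2475/7429) = +1·(7429/2475) since 2475 mod 4 = 3, 7429 mod 4 = 1; sign now +1
(7429/2475) = (4/2475)   [reduce mod 2475]
4 = 2^2·1; (2/2475) = -1 since 2475 mod 8 = 3, so (4/2475) = (-1)^2·(1/2475); sign now +1
(1/2475) = 1; final value = sign = +1

1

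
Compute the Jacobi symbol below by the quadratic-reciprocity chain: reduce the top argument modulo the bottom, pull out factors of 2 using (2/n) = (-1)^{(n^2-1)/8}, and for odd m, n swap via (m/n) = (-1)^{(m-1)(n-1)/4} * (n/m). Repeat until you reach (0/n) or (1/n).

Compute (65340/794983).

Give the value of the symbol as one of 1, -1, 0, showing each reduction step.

1

65340 = 2^2·16335; (2/794983) = +1 since 794983 mod 8 = 7, so (65340/794983) = (+1)^2·(16335/794983); sign now +1
reciprocity: (16335/794983) = -1·(794983/16335) since 16335 mod 4 = 3, 794983 mod 4 = 3; sign now -1
(794983/16335) = (10903/16335)   [reduce mod 16335]
reciprocity: (10903/16335) = -1·(16335/10903) since 10903 mod 4 = 3, 16335 mod 4 = 3; sign now +1
(16335/10903) = (5432/10903)   [reduce mod 10903]
5432 = 2^3·679; (2/10903) = +1 since 10903 mod 8 = 7, so (5432/10903) = (+1)^3·(679/10903); sign now +1
reciprocity: (679/10903) = -1·(10903/679) since 679 mod 4 = 3, 10903 mod 4 = 3; sign now -1
(10903/679) = (39/679)   [reduce mod 679]
reciprocity: (39/679) = -1·(679/39) since 39 mod 4 = 3, 679 mod 4 = 3; sign now +1
(679/39) = (16/39)   [reduce mod 39]
16 = 2^4·1; (2/39) = +1 since 39 mod 8 = 7, so (16/39) = (+1)^4·(1/39); sign now +1
(1/39) = 1; final value = sign = +1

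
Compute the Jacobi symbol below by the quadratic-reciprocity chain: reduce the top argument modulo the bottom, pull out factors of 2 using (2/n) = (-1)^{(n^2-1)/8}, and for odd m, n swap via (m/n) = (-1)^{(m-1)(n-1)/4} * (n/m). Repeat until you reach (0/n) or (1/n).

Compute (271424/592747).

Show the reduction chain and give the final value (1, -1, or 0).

factor out 2^6: 271424 = 2^6·4241; with 592747 mod 8 = 3, (2/592747) = -1; sign now +1; continue with (4241/592747)
flip (4241/592747) -> (592747/4241): both odd, 4241 mod 4 = 1, 592747 mod 4 = 3, so the flip contributes +1; sign now +1
(592747/4241): 592747 mod 4241 = 3248, so (592747/4241) = (3248/4241)
factor out 2^4: 3248 = 2^4·203; with 4241 mod 8 = 1, (2/4241) = +1; sign now +1; continue with (203/4241)
flip (203/4241) -> (4241/203): both odd, 203 mod 4 = 3, 4241 mod 4 = 1, so the flip contributes +1; sign now +1
(4241/203): 4241 mod 203 = 181, so (4241/203) = (181/203)
flip (181/203) -> (203/181): both odd, 181 mod 4 = 1, 203 mod 4 = 3, so the flip contributes +1; sign now +1
(203/181): 203 mod 181 = 22, so (203/181) = (22/181)
factor out 2^1: 22 = 2^1·11; with 181 mod 8 = 5, (2/181) = -1; sign now -1; continue with (11/181)
flip (11/181) -> (181/11): both odd, 11 mod 4 = 3, 181 mod 4 = 1, so the flip contributes +1; sign now -1
(181/11): 181 mod 11 = 5, so (181/11) = (5/11)
flip (5/11) -> (11/5): both odd, 5 mod 4 = 1, 11 mod 4 = 3, so the flip contributes +1; sign now -1
(11/5): 11 mod 5 = 1, so (11/5) = (1/5)
reached (1/5) = 1, so the symbol is -1

-1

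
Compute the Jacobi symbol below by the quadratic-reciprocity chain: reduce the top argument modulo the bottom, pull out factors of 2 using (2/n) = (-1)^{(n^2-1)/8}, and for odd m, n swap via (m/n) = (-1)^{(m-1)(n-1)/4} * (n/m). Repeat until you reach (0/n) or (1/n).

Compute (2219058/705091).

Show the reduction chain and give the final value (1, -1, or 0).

1

(2219058/705091): 2219058 mod 705091 = 103785, so (2219058/705091) = (103785/705091)
flip (103785/705091) -> (705091/103785): both odd, 103785 mod 4 = 1, 705091 mod 4 = 3, so the flip contributes +1; sign now +1
(705091/103785): 705091 mod 103785 = 82381, so (705091/103785) = (82381/103785)
flip (82381/103785) -> (103785/82381): both odd, 82381 mod 4 = 1, 103785 mod 4 = 1, so the flip contributes +1; sign now +1
(103785/82381): 103785 mod 82381 = 21404, so (103785/82381) = (21404/82381)
factor out 2^2: 21404 = 2^2·5351; with 82381 mod 8 = 5, (2/82381) = -1; sign now +1; continue with (5351/82381)
flip (5351/82381) -> (82381/5351): both odd, 5351 mod 4 = 3, 82381 mod 4 = 1, so the flip contributes +1; sign now +1
(82381/5351): 82381 mod 5351 = 2116, so (82381/5351) = (2116/5351)
factor out 2^2: 2116 = 2^2·529; with 5351 mod 8 = 7, (2/5351) = +1; sign now +1; continue with (529/5351)
flip (529/5351) -> (5351/529): both odd, 529 mod 4 = 1, 5351 mod 4 = 3, so the flip contributes +1; sign now +1
(5351/529): 5351 mod 529 = 61, so (5351/529) = (61/529)
flip (61/529) -> (529/61): both odd, 61 mod 4 = 1, 529 mod 4 = 1, so the flip contributes +1; sign now +1
(529/61): 529 mod 61 = 41, so (529/61) = (41/61)
flip (41/61) -> (61/41): both odd, 41 mod 4 = 1, 61 mod 4 = 1, so the flip contributes +1; sign now +1
(61/41): 61 mod 41 = 20, so (61/41) = (20/41)
factor out 2^2: 20 = 2^2·5; with 41 mod 8 = 1, (2/41) = +1; sign now +1; continue with (5/41)
flip (5/41) -> (41/5): both odd, 5 mod 4 = 1, 41 mod 4 = 1, so the flip contributes +1; sign now +1
(41/5): 41 mod 5 = 1, so (41/5) = (1/5)
reached (1/5) = 1, so the symbol is +1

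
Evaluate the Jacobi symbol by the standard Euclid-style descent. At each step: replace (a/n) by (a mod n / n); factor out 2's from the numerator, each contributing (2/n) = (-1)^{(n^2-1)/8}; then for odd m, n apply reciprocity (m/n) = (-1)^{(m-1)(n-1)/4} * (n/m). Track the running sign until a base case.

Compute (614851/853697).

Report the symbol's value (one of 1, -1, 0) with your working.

reciprocity: (614851/853697) = +1·(853697/614851) since 614851 mod 4 = 3, 853697 mod 4 = 1; sign now +1
(853697/614851) = (238846/614851)   [reduce mod 614851]
238846 = 2^1·119423; (2/614851) = -1 since 614851 mod 8 = 3, so (238846/614851) = (-1)^1·(119423/614851); sign now -1
reciprocity: (119423/614851) = -1·(614851/119423) since 119423 mod 4 = 3, 614851 mod 4 = 3; sign now +1
(614851/119423) = (17736/119423)   [reduce mod 119423]
17736 = 2^3·2217; (2/119423) = +1 since 119423 mod 8 = 7, so (17736/119423) = (+1)^3·(2217/119423); sign now +1
reciprocity: (2217/119423) = +1·(119423/2217) since 2217 mod 4 = 1, 119423 mod 4 = 3; sign now +1
(119423/2217) = (1922/2217)   [reduce mod 2217]
1922 = 2^1·961; (2/2217) = +1 since 2217 mod 8 = 1, so (1922/2217) = (+1)^1·(961/2217); sign now +1
reciprocity: (961/2217) = +1·(2217/961) since 961 mod 4 = 1, 2217 mod 4 = 1; sign now +1
(2217/961) = (295/961)   [reduce mod 961]
reciprocity: (295/961) = +1·(961/295) since 295 mod 4 = 3, 961 mod 4 = 1; sign now +1
(961/295) = (76/295)   [reduce mod 295]
76 = 2^2·19; (2/295) = +1 since 295 mod 8 = 7, so (76/295) = (+1)^2·(19/295); sign now +1
reciprocity: (19/295) = -1·(295/19) since 19 mod 4 = 3, 295 mod 4 = 3; sign now -1
(295/19) = (10/19)   [reduce mod 19]
10 = 2^1·5; (2/19) = -1 since 19 mod 8 = 3, so (10/19) = (-1)^1·(5/19); sign now +1
reciprocity: (5/19) = +1·(19/5) since 5 mod 4 = 1, 19 mod 4 = 3; sign now +1
(19/5) = (4/5)   [reduce mod 5]
4 = 2^2·1; (2/5) = -1 since 5 mod 8 = 5, so (4/5) = (-1)^2·(1/5); sign now +1
(1/5) = 1; final value = sign = +1

1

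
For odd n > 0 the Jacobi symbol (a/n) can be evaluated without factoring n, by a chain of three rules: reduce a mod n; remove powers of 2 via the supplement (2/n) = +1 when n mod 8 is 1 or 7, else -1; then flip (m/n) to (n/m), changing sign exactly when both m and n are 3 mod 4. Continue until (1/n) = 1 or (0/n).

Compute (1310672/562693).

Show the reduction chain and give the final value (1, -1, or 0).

(1310672/562693) = (185286/562693)   [reduce mod 562693]
185286 = 2^1·92643; (2/562693) = -1 since 562693 mod 8 = 5, so (185286/562693) = (-1)^1·(92643/562693); sign now -1
reciprocity: (92643/562693) = +1·(562693/92643) since 92643 mod 4 = 3, 562693 mod 4 = 1; sign now -1
(562693/92643) = (6835/92643)   [reduce mod 92643]
reciprocity: (6835/92643) = -1·(92643/6835) since 6835 mod 4 = 3, 92643 mod 4 = 3; sign now +1
(92643/6835) = (3788/6835)   [reduce mod 6835]
3788 = 2^2·947; (2/6835) = -1 since 6835 mod 8 = 3, so (3788/6835) = (-1)^2·(947/6835); sign now +1
reciprocity: (947/6835) = -1·(6835/947) since 947 mod 4 = 3, 6835 mod 4 = 3; sign now -1
(6835/947) = (206/947)   [reduce mod 947]
206 = 2^1·103; (2/947) = -1 since 947 mod 8 = 3, so (206/947) = (-1)^1·(103/947); sign now +1
reciprocity: (103/947) = -1·(947/103) since 103 mod 4 = 3, 947 mod 4 = 3; sign now -1
(947/103) = (20/103)   [reduce mod 103]
20 = 2^2·5; (2/103) = +1 since 103 mod 8 = 7, so (20/103) = (+1)^2·(5/103); sign now -1
reciprocity: (5/103) = +1·(103/5) since 5 mod 4 = 1, 103 mod 4 = 3; sign now -1
(103/5) = (3/5)   [reduce mod 5]
reciprocity: (3/5) = +1·(5/3) since 3 mod 4 = 3, 5 mod 4 = 1; sign now -1
(5/3) = (2/3)   [reduce mod 3]
2 = 2^1·1; (2/3) = -1 since 3 mod 8 = 3, so (2/3) = (-1)^1·(1/3); sign now +1
(1/3) = 1; final value = sign = +1

1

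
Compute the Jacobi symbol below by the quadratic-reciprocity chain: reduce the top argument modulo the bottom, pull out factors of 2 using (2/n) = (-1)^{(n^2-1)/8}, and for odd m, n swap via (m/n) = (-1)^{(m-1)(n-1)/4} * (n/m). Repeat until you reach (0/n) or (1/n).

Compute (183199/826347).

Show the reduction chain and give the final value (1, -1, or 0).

-1

reciprocity: (183199/826347) = -1·(826347/183199) since 183199 mod 4 = 3, 826347 mod 4 = 3; sign now -1
(826347/183199) = (93551/183199)   [reduce mod 183199]
reciprocity: (93551/183199) = -1·(183199/93551) since 93551 mod 4 = 3, 183199 mod 4 = 3; sign now +1
(183199/93551) = (89648/93551)   [reduce mod 93551]
89648 = 2^4·5603; (2/93551) = +1 since 93551 mod 8 = 7, so (89648/93551) = (+1)^4·(5603/93551); sign now +1
reciprocity: (5603/93551) = -1·(93551/5603) since 5603 mod 4 = 3, 93551 mod 4 = 3; sign now -1
(93551/5603) = (3903/5603)   [reduce mod 5603]
reciprocity: (3903/5603) = -1·(5603/3903) since 3903 mod 4 = 3, 5603 mod 4 = 3; sign now +1
(5603/3903) = (1700/3903)   [reduce mod 3903]
1700 = 2^2·425; (2/3903) = +1 since 3903 mod 8 = 7, so (1700/3903) = (+1)^2·(425/3903); sign now +1
reciprocity: (425/3903) = +1·(3903/425) since 425 mod 4 = 1, 3903 mod 4 = 3; sign now +1
(3903/425) = (78/425)   [reduce mod 425]
78 = 2^1·39; (2/425) = +1 since 425 mod 8 = 1, so (78/425) = (+1)^1·(39/425); sign now +1
reciprocity: (39/425) = +1·(425/39) since 39 mod 4 = 3, 425 mod 4 = 1; sign now +1
(425/39) = (35/39)   [reduce mod 39]
reciprocity: (35/39) = -1·(39/35) since 35 mod 4 = 3, 39 mod 4 = 3; sign now -1
(39/35) = (4/35)   [reduce mod 35]
4 = 2^2·1; (2/35) = -1 since 35 mod 8 = 3, so (4/35) = (-1)^2·(1/35); sign now -1
(1/35) = 1; final value = sign = -1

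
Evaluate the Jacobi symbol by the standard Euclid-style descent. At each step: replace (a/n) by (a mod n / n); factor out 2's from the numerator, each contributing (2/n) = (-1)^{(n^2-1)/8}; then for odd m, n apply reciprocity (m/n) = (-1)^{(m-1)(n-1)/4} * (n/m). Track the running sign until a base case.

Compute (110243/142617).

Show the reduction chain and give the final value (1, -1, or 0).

flip (110243/142617) -> (142617/110243): both odd, 110243 mod 4 = 3, 142617 mod 4 = 1, so the flip contributes +1; sign now +1
(142617/110243): 142617 mod 110243 = 32374, so (142617/110243) = (32374/110243)
factor out 2^1: 32374 = 2^1·16187; with 110243 mod 8 = 3, (2/110243) = -1; sign now -1; continue with (16187/110243)
flip (16187/110243) -> (110243/16187): both odd, 16187 mod 4 = 3, 110243 mod 4 = 3, so the flip contributes -1; sign now +1
(110243/16187): 110243 mod 16187 = 13121, so (110243/16187) = (13121/16187)
flip (13121/16187) -> (16187/13121): both odd, 13121 mod 4 = 1, 16187 mod 4 = 3, so the flip contributes +1; sign now +1
(16187/13121): 16187 mod 13121 = 3066, so (16187/13121) = (3066/13121)
factor out 2^1: 3066 = 2^1·1533; with 13121 mod 8 = 1, (2/13121) = +1; sign now +1; continue with (1533/13121)
flip (1533/13121) -> (13121/1533): both odd, 1533 mod 4 = 1, 13121 mod 4 = 1, so the flip contributes +1; sign now +1
(13121/1533): 13121 mod 1533 = 857, so (13121/1533) = (857/1533)
flip (857/1533) -> (1533/857): both odd, 857 mod 4 = 1, 1533 mod 4 = 1, so the flip contributes +1; sign now +1
(1533/857): 1533 mod 857 = 676, so (1533/857) = (676/857)
factor out 2^2: 676 = 2^2·169; with 857 mod 8 = 1, (2/857) = +1; sign now +1; continue with (169/857)
flip (169/857) -> (857/169): both odd, 169 mod 4 = 1, 857 mod 4 = 1, so the flip contributes +1; sign now +1
(857/169): 857 mod 169 = 12, so (857/169) = (12/169)
factor out 2^2: 12 = 2^2·3; with 169 mod 8 = 1, (2/169) = +1; sign now +1; continue with (3/169)
flip (3/169) -> (169/3): both odd, 3 mod 4 = 3, 169 mod 4 = 1, so the flip contributes +1; sign now +1
(169/3): 169 mod 3 = 1, so (169/3) = (1/3)
reached (1/3) = 1, so the symbol is +1

1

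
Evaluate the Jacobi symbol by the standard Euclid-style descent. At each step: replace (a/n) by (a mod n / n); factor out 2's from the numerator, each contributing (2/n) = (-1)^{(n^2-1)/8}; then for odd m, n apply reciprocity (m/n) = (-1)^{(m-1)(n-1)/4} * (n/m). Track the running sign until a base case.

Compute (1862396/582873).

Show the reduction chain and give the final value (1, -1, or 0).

-1

(1862396/582873) = (113777/582873)   [reduce mod 582873]
reciprocity: (113777/582873) = +1·(582873/113777) since 113777 mod 4 = 1, 582873 mod 4 = 1; sign now +1
(582873/113777) = (13988/113777)   [reduce mod 113777]
13988 = 2^2·3497; (2/113777) = +1 since 113777 mod 8 = 1, so (13988/113777) = (+1)^2·(3497/113777); sign now +1
reciprocity: (3497/113777) = +1·(113777/3497) since 3497 mod 4 = 1, 113777 mod 4 = 1; sign now +1
(113777/3497) = (1873/3497)   [reduce mod 3497]
reciprocity: (1873/3497) = +1·(3497/1873) since 1873 mod 4 = 1, 3497 mod 4 = 1; sign now +1
(3497/1873) = (1624/1873)   [reduce mod 1873]
1624 = 2^3·203; (2/1873) = +1 since 1873 mod 8 = 1, so (1624/1873) = (+1)^3·(203/1873); sign now +1
reciprocity: (203/1873) = +1·(1873/203) since 203 mod 4 = 3, 1873 mod 4 = 1; sign now +1
(1873/203) = (46/203)   [reduce mod 203]
46 = 2^1·23; (2/203) = -1 since 203 mod 8 = 3, so (46/203) = (-1)^1·(23/203); sign now -1
reciprocity: (23/203) = -1·(203/23) since 23 mod 4 = 3, 203 mod 4 = 3; sign now +1
(203/23) = (19/23)   [reduce mod 23]
reciprocity: (19/23) = -1·(23/19) since 19 mod 4 = 3, 23 mod 4 = 3; sign now -1
(23/19) = (4/19)   [reduce mod 19]
4 = 2^2·1; (2/19) = -1 since 19 mod 8 = 3, so (4/19) = (-1)^2·(1/19); sign now -1
(1/19) = 1; final value = sign = -1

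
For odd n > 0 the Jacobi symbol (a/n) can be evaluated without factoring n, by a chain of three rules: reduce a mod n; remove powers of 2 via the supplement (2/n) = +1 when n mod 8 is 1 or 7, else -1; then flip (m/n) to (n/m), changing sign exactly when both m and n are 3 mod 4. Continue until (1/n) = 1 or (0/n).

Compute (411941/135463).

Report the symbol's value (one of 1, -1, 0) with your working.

-1

(411941/135463): 411941 mod 135463 = 5552, so (411941/135463) = (5552/135463)
factor out 2^4: 5552 = 2^4·347; with 135463 mod 8 = 7, (2/135463) = +1; sign now +1; continue with (347/135463)
flip (347/135463) -> (135463/347): both odd, 347 mod 4 = 3, 135463 mod 4 = 3, so the flip contributes -1; sign now -1
(135463/347): 135463 mod 347 = 133, so (135463/347) = (133/347)
flip (133/347) -> (347/133): both odd, 133 mod 4 = 1, 347 mod 4 = 3, so the flip contributes +1; sign now -1
(347/133): 347 mod 133 = 81, so (347/133) = (81/133)
flip (81/133) -> (133/81): both odd, 81 mod 4 = 1, 133 mod 4 = 1, so the flip contributes +1; sign now -1
(133/81): 133 mod 81 = 52, so (133/81) = (52/81)
factor out 2^2: 52 = 2^2·13; with 81 mod 8 = 1, (2/81) = +1; sign now -1; continue with (13/81)
flip (13/81) -> (81/13): both odd, 13 mod 4 = 1, 81 mod 4 = 1, so the flip contributes +1; sign now -1
(81/13): 81 mod 13 = 3, so (81/13) = (3/13)
flip (3/13) -> (13/3): both odd, 3 mod 4 = 3, 13 mod 4 = 1, so the flip contributes +1; sign now -1
(13/3): 13 mod 3 = 1, so (13/3) = (1/3)
reached (1/3) = 1, so the symbol is -1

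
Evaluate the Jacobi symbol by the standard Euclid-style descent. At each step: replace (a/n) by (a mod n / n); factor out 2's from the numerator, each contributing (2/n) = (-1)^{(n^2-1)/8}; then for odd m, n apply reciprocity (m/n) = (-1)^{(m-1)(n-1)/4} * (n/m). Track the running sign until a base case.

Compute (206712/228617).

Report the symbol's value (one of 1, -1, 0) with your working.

-1

factor out 2^3: 206712 = 2^3·25839; with 228617 mod 8 = 1, (2/228617) = +1; sign now +1; continue with (25839/228617)
flip (25839/228617) -> (228617/25839): both odd, 25839 mod 4 = 3, 228617 mod 4 = 1, so the flip contributes +1; sign now +1
(228617/25839): 228617 mod 25839 = 21905, so (228617/25839) = (21905/25839)
flip (21905/25839) -> (25839/21905): both odd, 21905 mod 4 = 1, 25839 mod 4 = 3, so the flip contributes +1; sign now +1
(25839/21905): 25839 mod 21905 = 3934, so (25839/21905) = (3934/21905)
factor out 2^1: 3934 = 2^1·1967; with 21905 mod 8 = 1, (2/21905) = +1; sign now +1; continue with (1967/21905)
flip (1967/21905) -> (21905/1967): both odd, 1967 mod 4 = 3, 21905 mod 4 = 1, so the flip contributes +1; sign now +1
(21905/1967): 21905 mod 1967 = 268, so (21905/1967) = (268/1967)
factor out 2^2: 268 = 2^2·67; with 1967 mod 8 = 7, (2/1967) = +1; sign now +1; continue with (67/1967)
flip (67/1967) -> (1967/67): both odd, 67 mod 4 = 3, 1967 mod 4 = 3, so the flip contributes -1; sign now -1
(1967/67): 1967 mod 67 = 24, so (1967/67) = (24/67)
factor out 2^3: 24 = 2^3·3; with 67 mod 8 = 3, (2/67) = -1; sign now +1; continue with (3/67)
flip (3/67) -> (67/3): both odd, 3 mod 4 = 3, 67 mod 4 = 3, so the flip contributes -1; sign now -1
(67/3): 67 mod 3 = 1, so (67/3) = (1/3)
reached (1/3) = 1, so the symbol is -1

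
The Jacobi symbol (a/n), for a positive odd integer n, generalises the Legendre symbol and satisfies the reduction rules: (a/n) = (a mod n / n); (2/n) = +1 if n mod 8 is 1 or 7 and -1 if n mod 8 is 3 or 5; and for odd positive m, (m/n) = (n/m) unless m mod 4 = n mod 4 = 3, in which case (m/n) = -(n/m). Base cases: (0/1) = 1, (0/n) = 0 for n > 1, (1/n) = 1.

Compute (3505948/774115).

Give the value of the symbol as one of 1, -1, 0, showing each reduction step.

(3505948/774115) = (409488/774115)   [reduce mod 774115]
409488 = 2^4·25593; (2/774115) = -1 since 774115 mod 8 = 3, so (409488/774115) = (-1)^4·(25593/774115); sign now +1
reciprocity: (25593/774115) = +1·(774115/25593) since 25593 mod 4 = 1, 774115 mod 4 = 3; sign now +1
(774115/25593) = (6325/25593)   [reduce mod 25593]
reciprocity: (6325/25593) = +1·(25593/6325) since 6325 mod 4 = 1, 25593 mod 4 = 1; sign now +1
(25593/6325) = (293/6325)   [reduce mod 6325]
reciprocity: (293/6325) = +1·(6325/293) since 293 mod 4 = 1, 6325 mod 4 = 1; sign now +1
(6325/293) = (172/293)   [reduce mod 293]
172 = 2^2·43; (2/293) = -1 since 293 mod 8 = 5, so (172/293) = (-1)^2·(43/293); sign now +1
reciprocity: (43/293) = +1·(293/43) since 43 mod 4 = 3, 293 mod 4 = 1; sign now +1
(293/43) = (35/43)   [reduce mod 43]
reciprocity: (35/43) = -1·(43/35) since 35 mod 4 = 3, 43 mod 4 = 3; sign now -1
(43/35) = (8/35)   [reduce mod 35]
8 = 2^3·1; (2/35) = -1 since 35 mod 8 = 3, so (8/35) = (-1)^3·(1/35); sign now +1
(1/35) = 1; final value = sign = +1

1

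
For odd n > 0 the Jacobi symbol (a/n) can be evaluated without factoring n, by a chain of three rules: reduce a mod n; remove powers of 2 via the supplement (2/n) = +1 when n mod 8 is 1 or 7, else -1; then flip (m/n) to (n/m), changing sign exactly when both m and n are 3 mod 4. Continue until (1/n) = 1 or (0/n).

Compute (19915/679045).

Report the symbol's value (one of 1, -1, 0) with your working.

reciprocity: (19915/679045) = +1·(679045/19915) since 19915 mod 4 = 3, 679045 mod 4 = 1; sign now +1
(679045/19915) = (1935/19915)   [reduce mod 19915]
reciprocity: (1935/19915) = -1·(19915/1935) since 1935 mod 4 = 3, 19915 mod 4 = 3; sign now -1
(19915/1935) = (565/1935)   [reduce mod 1935]
reciprocity: (565/1935) = +1·(1935/565) since 565 mod 4 = 1, 1935 mod 4 = 3; sign now -1
(1935/565) = (240/565)   [reduce mod 565]
240 = 2^4·15; (2/565) = -1 since 565 mod 8 = 5, so (240/565) = (-1)^4·(15/565); sign now -1
reciprocity: (15/565) = +1·(565/15) since 15 mod 4 = 3, 565 mod 4 = 1; sign now -1
(565/15) = (10/15)   [reduce mod 15]
10 = 2^1·5; (2/15) = +1 since 15 mod 8 = 7, so (10/15) = (+1)^1·(5/15); sign now -1
reciprocity: (5/15) = +1·(15/5) since 5 mod 4 = 1, 15 mod 4 = 3; sign now -1
(15/5) = (0/5)   [reduce mod 5]
(0/5) = 0   [gcd(a, n) > 1]; final value = 0

0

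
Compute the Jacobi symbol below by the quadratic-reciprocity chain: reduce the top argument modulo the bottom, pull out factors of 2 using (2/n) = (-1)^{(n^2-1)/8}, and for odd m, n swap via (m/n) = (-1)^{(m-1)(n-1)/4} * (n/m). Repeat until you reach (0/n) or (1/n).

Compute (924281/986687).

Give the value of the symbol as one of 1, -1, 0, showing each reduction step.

reciprocity: (924281/986687) = +1·(986687/924281) since 924281 mod 4 = 1, 986687 mod 4 = 3; sign now +1
(986687/924281) = (62406/924281)   [reduce mod 924281]
62406 = 2^1·31203; (2/924281) = +1 since 924281 mod 8 = 1, so (62406/924281) = (+1)^1·(31203/924281); sign now +1
reciprocity: (31203/924281) = +1·(924281/31203) since 31203 mod 4 = 3, 924281 mod 4 = 1; sign now +1
(924281/31203) = (19394/31203)   [reduce mod 31203]
19394 = 2^1·9697; (2/31203) = -1 since 31203 mod 8 = 3, so (19394/31203) = (-1)^1·(9697/31203); sign now -1
reciprocity: (9697/31203) = +1·(31203/9697) since 9697 mod 4 = 1, 31203 mod 4 = 3; sign now -1
(31203/9697) = (2112/9697)   [reduce mod 9697]
2112 = 2^6·33; (2/9697) = +1 since 9697 mod 8 = 1, so (2112/9697) = (+1)^6·(33/9697); sign now -1
reciprocity: (33/9697) = +1·(9697/33) since 33 mod 4 = 1, 9697 mod 4 = 1; sign now -1
(9697/33) = (28/33)   [reduce mod 33]
28 = 2^2·7; (2/33) = +1 since 33 mod 8 = 1, so (28/33) = (+1)^2·(7/33); sign now -1
reciprocity: (7/33) = +1·(33/7) since 7 mod 4 = 3, 33 mod 4 = 1; sign now -1
(33/7) = (5/7)   [reduce mod 7]
reciprocity: (5/7) = +1·(7/5) since 5 mod 4 = 1, 7 mod 4 = 3; sign now -1
(7/5) = (2/5)   [reduce mod 5]
2 = 2^1·1; (2/5) = -1 since 5 mod 8 = 5, so (2/5) = (-1)^1·(1/5); sign now +1
(1/5) = 1; final value = sign = +1

1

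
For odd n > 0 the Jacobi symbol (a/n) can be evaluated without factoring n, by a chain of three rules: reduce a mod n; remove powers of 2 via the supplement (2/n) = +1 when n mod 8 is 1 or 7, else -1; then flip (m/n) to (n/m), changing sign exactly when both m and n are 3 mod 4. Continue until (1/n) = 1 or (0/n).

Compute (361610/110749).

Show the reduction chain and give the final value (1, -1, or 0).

(361610/110749): 361610 mod 110749 = 29363, so (361610/110749) = (29363/110749)
flip (29363/110749) -> (110749/29363): both odd, 29363 mod 4 = 3, 110749 mod 4 = 1, so the flip contributes +1; sign now +1
(110749/29363): 110749 mod 29363 = 22660, so (110749/29363) = (22660/29363)
factor out 2^2: 22660 = 2^2·5665; with 29363 mod 8 = 3, (2/29363) = -1; sign now +1; continue with (5665/29363)
flip (5665/29363) -> (29363/5665): both odd, 5665 mod 4 = 1, 29363 mod 4 = 3, so the flip contributes +1; sign now +1
(29363/5665): 29363 mod 5665 = 1038, so (29363/5665) = (1038/5665)
factor out 2^1: 1038 = 2^1·519; with 5665 mod 8 = 1, (2/5665) = +1; sign now +1; continue with (519/5665)
flip (519/5665) -> (5665/519): both odd, 519 mod 4 = 3, 5665 mod 4 = 1, so the flip contributes +1; sign now +1
(5665/519): 5665 mod 519 = 475, so (5665/519) = (475/519)
flip (475/519) -> (519/475): both odd, 475 mod 4 = 3, 519 mod 4 = 3, so the flip contributes -1; sign now -1
(519/475): 519 mod 475 = 44, so (519/475) = (44/475)
factor out 2^2: 44 = 2^2·11; with 475 mod 8 = 3, (2/475) = -1; sign now -1; continue with (11/475)
flip (11/475) -> (475/11): both odd, 11 mod 4 = 3, 475 mod 4 = 3, so the flip contributes -1; sign now +1
(475/11): 475 mod 11 = 2, so (475/11) = (2/11)
factor out 2^1: 2 = 2^1·1; with 11 mod 8 = 3, (2/11) = -1; sign now -1; continue with (1/11)
reached (1/11) = 1, so the symbol is -1

-1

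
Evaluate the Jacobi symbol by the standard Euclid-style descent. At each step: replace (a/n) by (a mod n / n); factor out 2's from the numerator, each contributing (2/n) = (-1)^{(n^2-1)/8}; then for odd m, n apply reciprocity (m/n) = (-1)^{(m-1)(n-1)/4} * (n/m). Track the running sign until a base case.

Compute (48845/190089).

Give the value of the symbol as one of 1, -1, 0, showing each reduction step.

flip (48845/190089) -> (190089/48845): both odd, 48845 mod 4 = 1, 190089 mod 4 = 1, so the flip contributes +1; sign now +1
(190089/48845): 190089 mod 48845 = 43554, so (190089/48845) = (43554/48845)
factor out 2^1: 43554 = 2^1·21777; with 48845 mod 8 = 5, (2/48845) = -1; sign now -1; continue with (21777/48845)
flip (21777/48845) -> (48845/21777): both odd, 21777 mod 4 = 1, 48845 mod 4 = 1, so the flip contributes +1; sign now -1
(48845/21777): 48845 mod 21777 = 5291, so (48845/21777) = (5291/21777)
flip (5291/21777) -> (21777/5291): both odd, 5291 mod 4 = 3, 21777 mod 4 = 1, so the flip contributes +1; sign now -1
(21777/5291): 21777 mod 5291 = 613, so (21777/5291) = (613/5291)
flip (613/5291) -> (5291/613): both odd, 613 mod 4 = 1, 5291 mod 4 = 3, so the flip contributes +1; sign now -1
(5291/613): 5291 mod 613 = 387, so (5291/613) = (387/613)
flip (387/613) -> (613/387): both odd, 387 mod 4 = 3, 613 mod 4 = 1, so the flip contributes +1; sign now -1
(613/387): 613 mod 387 = 226, so (613/387) = (226/387)
factor out 2^1: 226 = 2^1·113; with 387 mod 8 = 3, (2/387) = -1; sign now +1; continue with (113/387)
flip (113/387) -> (387/113): both odd, 113 mod 4 = 1, 387 mod 4 = 3, so the flip contributes +1; sign now +1
(387/113): 387 mod 113 = 48, so (387/113) = (48/113)
factor out 2^4: 48 = 2^4·3; with 113 mod 8 = 1, (2/113) = +1; sign now +1; continue with (3/113)
flip (3/113) -> (113/3): both odd, 3 mod 4 = 3, 113 mod 4 = 1, so the flip contributes +1; sign now +1
(113/3): 113 mod 3 = 2, so (113/3) = (2/3)
factor out 2^1: 2 = 2^1·1; with 3 mod 8 = 3, (2/3) = -1; sign now -1; continue with (1/3)
reached (1/3) = 1, so the symbol is -1

-1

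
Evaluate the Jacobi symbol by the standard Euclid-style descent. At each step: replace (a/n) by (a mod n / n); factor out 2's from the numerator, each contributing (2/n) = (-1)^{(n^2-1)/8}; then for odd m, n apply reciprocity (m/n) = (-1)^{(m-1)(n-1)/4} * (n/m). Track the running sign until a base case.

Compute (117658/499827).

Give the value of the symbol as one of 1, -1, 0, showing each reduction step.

-1

117658 = 2^1·58829; (2/499827) = -1 since 499827 mod 8 = 3, so (117658/499827) = (-1)^1·(58829/499827); sign now -1
reciprocity: (58829/499827) = +1·(499827/58829) since 58829 mod 4 = 1, 499827 mod 4 = 3; sign now -1
(499827/58829) = (29195/58829)   [reduce mod 58829]
reciprocity: (29195/58829) = +1·(58829/29195) since 29195 mod 4 = 3, 58829 mod 4 = 1; sign now -1
(58829/29195) = (439/29195)   [reduce mod 29195]
reciprocity: (439/29195) = -1·(29195/439) since 439 mod 4 = 3, 29195 mod 4 = 3; sign now +1
(29195/439) = (221/439)   [reduce mod 439]
reciprocity: (221/439) = +1·(439/221) since 221 mod 4 = 1, 439 mod 4 = 3; sign now +1
(439/221) = (218/221)   [reduce mod 221]
218 = 2^1·109; (2/221) = -1 since 221 mod 8 = 5, so (218/221) = (-1)^1·(109/221); sign now -1
reciprocity: (109/221) = +1·(221/109) since 109 mod 4 = 1, 221 mod 4 = 1; sign now -1
(221/109) = (3/109)   [reduce mod 109]
reciprocity: (3/109) = +1·(109/3) since 3 mod 4 = 3, 109 mod 4 = 1; sign now -1
(109/3) = (1/3)   [reduce mod 3]
(1/3) = 1; final value = sign = -1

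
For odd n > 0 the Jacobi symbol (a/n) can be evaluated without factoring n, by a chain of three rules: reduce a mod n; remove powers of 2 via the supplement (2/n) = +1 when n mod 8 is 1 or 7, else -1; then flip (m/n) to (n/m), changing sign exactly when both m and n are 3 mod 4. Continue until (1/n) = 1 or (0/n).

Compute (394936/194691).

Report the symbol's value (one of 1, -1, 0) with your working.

1

(394936/194691) = (5554/194691)   [reduce mod 194691]
5554 = 2^1·2777; (2/194691) = -1 since 194691 mod 8 = 3, so (5554/194691) = (-1)^1·(2777/194691); sign now -1
reciprocity: (2777/194691) = +1·(194691/2777) since 2777 mod 4 = 1, 194691 mod 4 = 3; sign now -1
(194691/2777) = (301/2777)   [reduce mod 2777]
reciprocity: (301/2777) = +1·(2777/301) since 301 mod 4 = 1, 2777 mod 4 = 1; sign now -1
(2777/301) = (68/301)   [reduce mod 301]
68 = 2^2·17; (2/301) = -1 since 301 mod 8 = 5, so (68/301) = (-1)^2·(17/301); sign now -1
reciprocity: (17/301) = +1·(301/17) since 17 mod 4 = 1, 301 mod 4 = 1; sign now -1
(301/17) = (12/17)   [reduce mod 17]
12 = 2^2·3; (2/17) = +1 since 17 mod 8 = 1, so (12/17) = (+1)^2·(3/17); sign now -1
reciprocity: (3/17) = +1·(17/3) since 3 mod 4 = 3, 17 mod 4 = 1; sign now -1
(17/3) = (2/3)   [reduce mod 3]
2 = 2^1·1; (2/3) = -1 since 3 mod 8 = 3, so (2/3) = (-1)^1·(1/3); sign now +1
(1/3) = 1; final value = sign = +1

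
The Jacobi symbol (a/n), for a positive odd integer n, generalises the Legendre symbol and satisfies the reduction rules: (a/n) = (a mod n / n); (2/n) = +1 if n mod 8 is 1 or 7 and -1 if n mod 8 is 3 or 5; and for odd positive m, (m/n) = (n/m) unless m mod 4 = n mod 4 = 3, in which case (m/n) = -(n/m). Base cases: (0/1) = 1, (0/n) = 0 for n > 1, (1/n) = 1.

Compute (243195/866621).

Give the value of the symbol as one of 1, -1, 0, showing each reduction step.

reciprocity: (243195/866621) = +1·(866621/243195) since 243195 mod 4 = 3, 866621 mod 4 = 1; sign now +1
(866621/243195) = (137036/243195)   [reduce mod 243195]
137036 = 2^2·34259; (2/243195) = -1 since 243195 mod 8 = 3, so (137036/243195) = (-1)^2·(34259/243195); sign now +1
reciprocity: (34259/243195) = -1·(243195/34259) since 34259 mod 4 = 3, 243195 mod 4 = 3; sign now -1
(243195/34259) = (3382/34259)   [reduce mod 34259]
3382 = 2^1·1691; (2/34259) = -1 since 34259 mod 8 = 3, so (3382/34259) = (-1)^1·(1691/34259); sign now +1
reciprocity: (1691/34259) = -1·(34259/1691) since 1691 mod 4 = 3, 34259 mod 4 = 3; sign now -1
(34259/1691) = (439/1691)   [reduce mod 1691]
reciprocity: (439/1691) = -1·(1691/439) since 439 mod 4 = 3, 1691 mod 4 = 3; sign now +1
(1691/439) = (374/439)   [reduce mod 439]
374 = 2^1·187; (2/439) = +1 since 439 mod 8 = 7, so (374/439) = (+1)^1·(187/439); sign now +1
reciprocity: (187/439) = -1·(439/187) since 187 mod 4 = 3, 439 mod 4 = 3; sign now -1
(439/187) = (65/187)   [reduce mod 187]
reciprocity: (65/187) = +1·(187/65) since 65 mod 4 = 1, 187 mod 4 = 3; sign now -1
(187/65) = (57/65)   [reduce mod 65]
reciprocity: (57/65) = +1·(65/57) since 57 mod 4 = 1, 65 mod 4 = 1; sign now -1
(65/57) = (8/57)   [reduce mod 57]
8 = 2^3·1; (2/57) = +1 since 57 mod 8 = 1, so (8/57) = (+1)^3·(1/57); sign now -1
(1/57) = 1; final value = sign = -1

-1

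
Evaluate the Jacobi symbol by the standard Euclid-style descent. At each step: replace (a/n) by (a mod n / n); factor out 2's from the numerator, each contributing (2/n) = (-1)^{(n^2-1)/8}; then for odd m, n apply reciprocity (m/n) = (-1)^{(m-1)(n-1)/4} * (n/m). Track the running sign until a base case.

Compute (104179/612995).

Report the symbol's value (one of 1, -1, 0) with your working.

flip (104179/612995) -> (612995/104179): both odd, 104179 mod 4 = 3, 612995 mod 4 = 3, so the flip contributes -1; sign now -1
(612995/104179): 612995 mod 104179 = 92100, so (612995/104179) = (92100/104179)
factor out 2^2: 92100 = 2^2·23025; with 104179 mod 8 = 3, (2/104179) = -1; sign now -1; continue with (23025/104179)
flip (23025/104179) -> (104179/23025): both odd, 23025 mod 4 = 1, 104179 mod 4 = 3, so the flip contributes +1; sign now -1
(104179/23025): 104179 mod 23025 = 12079, so (104179/23025) = (12079/23025)
flip (12079/23025) -> (23025/12079): both odd, 12079 mod 4 = 3, 23025 mod 4 = 1, so the flip contributes +1; sign now -1
(23025/12079): 23025 mod 12079 = 10946, so (23025/12079) = (10946/12079)
factor out 2^1: 10946 = 2^1·5473; with 12079 mod 8 = 7, (2/12079) = +1; sign now -1; continue with (5473/12079)
flip (5473/12079) -> (12079/5473): both odd, 5473 mod 4 = 1, 12079 mod 4 = 3, so the flip contributes +1; sign now -1
(12079/5473): 12079 mod 5473 = 1133, so (12079/5473) = (1133/5473)
flip (1133/5473) -> (5473/1133): both odd, 1133 mod 4 = 1, 5473 mod 4 = 1, so the flip contributes +1; sign now -1
(5473/1133): 5473 mod 1133 = 941, so (5473/1133) = (941/1133)
flip (941/1133) -> (1133/941): both odd, 941 mod 4 = 1, 1133 mod 4 = 1, so the flip contributes +1; sign now -1
(1133/941): 1133 mod 941 = 192, so (1133/941) = (192/941)
factor out 2^6: 192 = 2^6·3; with 941 mod 8 = 5, (2/941) = -1; sign now -1; continue with (3/941)
flip (3/941) -> (941/3): both odd, 3 mod 4 = 3, 941 mod 4 = 1, so the flip contributes +1; sign now -1
(941/3): 941 mod 3 = 2, so (941/3) = (2/3)
factor out 2^1: 2 = 2^1·1; with 3 mod 8 = 3, (2/3) = -1; sign now +1; continue with (1/3)
reached (1/3) = 1, so the symbol is +1

1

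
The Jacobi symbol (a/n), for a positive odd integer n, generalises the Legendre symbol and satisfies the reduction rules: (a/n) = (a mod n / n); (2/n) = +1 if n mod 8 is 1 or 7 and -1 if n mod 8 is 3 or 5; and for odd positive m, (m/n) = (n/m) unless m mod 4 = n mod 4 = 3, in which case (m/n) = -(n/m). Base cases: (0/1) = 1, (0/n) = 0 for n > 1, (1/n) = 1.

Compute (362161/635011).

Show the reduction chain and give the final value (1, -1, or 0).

1

flip (362161/635011) -> (635011/362161): both odd, 362161 mod 4 = 1, 635011 mod 4 = 3, so the flip contributes +1; sign now +1
(635011/362161): 635011 mod 362161 = 272850, so (635011/362161) = (272850/362161)
factor out 2^1: 272850 = 2^1·136425; with 362161 mod 8 = 1, (2/362161) = +1; sign now +1; continue with (136425/362161)
flip (136425/362161) -> (362161/136425): both odd, 136425 mod 4 = 1, 362161 mod 4 = 1, so the flip contributes +1; sign now +1
(362161/136425): 362161 mod 136425 = 89311, so (362161/136425) = (89311/136425)
flip (89311/136425) -> (136425/89311): both odd, 89311 mod 4 = 3, 136425 mod 4 = 1, so the flip contributes +1; sign now +1
(136425/89311): 136425 mod 89311 = 47114, so (136425/89311) = (47114/89311)
factor out 2^1: 47114 = 2^1·23557; with 89311 mod 8 = 7, (2/89311) = +1; sign now +1; continue with (23557/89311)
flip (23557/89311) -> (89311/23557): both odd, 23557 mod 4 = 1, 89311 mod 4 = 3, so the flip contributes +1; sign now +1
(89311/23557): 89311 mod 23557 = 18640, so (89311/23557) = (18640/23557)
factor out 2^4: 18640 = 2^4·1165; with 23557 mod 8 = 5, (2/23557) = -1; sign now +1; continue with (1165/23557)
flip (1165/23557) -> (23557/1165): both odd, 1165 mod 4 = 1, 23557 mod 4 = 1, so the flip contributes +1; sign now +1
(23557/1165): 23557 mod 1165 = 257, so (23557/1165) = (257/1165)
flip (257/1165) -> (1165/257): both odd, 257 mod 4 = 1, 1165 mod 4 = 1, so the flip contributes +1; sign now +1
(1165/257): 1165 mod 257 = 137, so (1165/257) = (137/257)
flip (137/257) -> (257/137): both odd, 137 mod 4 = 1, 257 mod 4 = 1, so the flip contributes +1; sign now +1
(257/137): 257 mod 137 = 120, so (257/137) = (120/137)
factor out 2^3: 120 = 2^3·15; with 137 mod 8 = 1, (2/137) = +1; sign now +1; continue with (15/137)
flip (15/137) -> (137/15): both odd, 15 mod 4 = 3, 137 mod 4 = 1, so the flip contributes +1; sign now +1
(137/15): 137 mod 15 = 2, so (137/15) = (2/15)
factor out 2^1: 2 = 2^1·1; with 15 mod 8 = 7, (2/15) = +1; sign now +1; continue with (1/15)
reached (1/15) = 1, so the symbol is +1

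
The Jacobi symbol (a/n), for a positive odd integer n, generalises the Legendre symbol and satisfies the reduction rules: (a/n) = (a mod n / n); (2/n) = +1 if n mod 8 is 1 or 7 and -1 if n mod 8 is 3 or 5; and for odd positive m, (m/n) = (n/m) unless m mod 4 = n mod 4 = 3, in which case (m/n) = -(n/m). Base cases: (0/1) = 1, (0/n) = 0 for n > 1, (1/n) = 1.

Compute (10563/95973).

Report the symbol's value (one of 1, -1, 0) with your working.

reciprocity: (10563/95973) = +1·(95973/10563) since 10563 mod 4 = 3, 95973 mod 4 = 1; sign now +1
(95973/10563) = (906/10563)   [reduce mod 10563]
906 = 2^1·453; (2/10563) = -1 since 10563 mod 8 = 3, so (906/10563) = (-1)^1·(453/10563); sign now -1
reciprocity: (453/10563) = +1·(10563/453) since 453 mod 4 = 1, 10563 mod 4 = 3; sign now -1
(10563/453) = (144/453)   [reduce mod 453]
144 = 2^4·9; (2/453) = -1 since 453 mod 8 = 5, so (144/453) = (-1)^4·(9/453); sign now -1
reciprocity: (9/453) = +1·(453/9) since 9 mod 4 = 1, 453 mod 4 = 1; sign now -1
(453/9) = (3/9)   [reduce mod 9]
reciprocity: (3/9) = +1·(9/3) since 3 mod 4 = 3, 9 mod 4 = 1; sign now -1
(9/3) = (0/3)   [reduce mod 3]
(0/3) = 0   [gcd(a, n) > 1]; final value = 0

0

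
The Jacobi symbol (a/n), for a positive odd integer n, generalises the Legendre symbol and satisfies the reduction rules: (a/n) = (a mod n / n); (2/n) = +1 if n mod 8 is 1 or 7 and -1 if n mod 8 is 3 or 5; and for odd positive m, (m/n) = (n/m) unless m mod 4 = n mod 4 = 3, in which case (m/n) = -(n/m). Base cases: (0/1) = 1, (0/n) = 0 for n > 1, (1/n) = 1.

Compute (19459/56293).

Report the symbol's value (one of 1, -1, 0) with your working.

1

flip (19459/56293) -> (56293/19459): both odd, 19459 mod 4 = 3, 56293 mod 4 = 1, so the flip contributes +1; sign now +1
(56293/19459): 56293 mod 19459 = 17375, so (56293/19459) = (17375/19459)
flip (17375/19459) -> (19459/17375): both odd, 17375 mod 4 = 3, 19459 mod 4 = 3, so the flip contributes -1; sign now -1
(19459/17375): 19459 mod 17375 = 2084, so (19459/17375) = (2084/17375)
factor out 2^2: 2084 = 2^2·521; with 17375 mod 8 = 7, (2/17375) = +1; sign now -1; continue with (521/17375)
flip (521/17375) -> (17375/521): both odd, 521 mod 4 = 1, 17375 mod 4 = 3, so the flip contributes +1; sign now -1
(17375/521): 17375 mod 521 = 182, so (17375/521) = (182/521)
factor out 2^1: 182 = 2^1·91; with 521 mod 8 = 1, (2/521) = +1; sign now -1; continue with (91/521)
flip (91/521) -> (521/91): both odd, 91 mod 4 = 3, 521 mod 4 = 1, so the flip contributes +1; sign now -1
(521/91): 521 mod 91 = 66, so (521/91) = (66/91)
factor out 2^1: 66 = 2^1·33; with 91 mod 8 = 3, (2/91) = -1; sign now +1; continue with (33/91)
flip (33/91) -> (91/33): both odd, 33 mod 4 = 1, 91 mod 4 = 3, so the flip contributes +1; sign now +1
(91/33): 91 mod 33 = 25, so (91/33) = (25/33)
flip (25/33) -> (33/25): both odd, 25 mod 4 = 1, 33 mod 4 = 1, so the flip contributes +1; sign now +1
(33/25): 33 mod 25 = 8, so (33/25) = (8/25)
factor out 2^3: 8 = 2^3·1; with 25 mod 8 = 1, (2/25) = +1; sign now +1; continue with (1/25)
reached (1/25) = 1, so the symbol is +1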